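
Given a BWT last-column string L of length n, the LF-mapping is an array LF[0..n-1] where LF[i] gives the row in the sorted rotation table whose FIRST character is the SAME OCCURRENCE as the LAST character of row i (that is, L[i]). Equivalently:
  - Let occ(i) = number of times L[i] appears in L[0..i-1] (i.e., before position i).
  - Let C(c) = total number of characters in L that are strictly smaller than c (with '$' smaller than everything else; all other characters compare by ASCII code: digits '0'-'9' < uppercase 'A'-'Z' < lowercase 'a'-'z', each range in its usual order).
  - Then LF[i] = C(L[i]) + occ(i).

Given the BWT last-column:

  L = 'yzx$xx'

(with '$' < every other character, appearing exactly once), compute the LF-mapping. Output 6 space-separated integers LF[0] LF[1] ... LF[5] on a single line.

Char counts: '$':1, 'x':3, 'y':1, 'z':1
C (first-col start): C('$')=0, C('x')=1, C('y')=4, C('z')=5
L[0]='y': occ=0, LF[0]=C('y')+0=4+0=4
L[1]='z': occ=0, LF[1]=C('z')+0=5+0=5
L[2]='x': occ=0, LF[2]=C('x')+0=1+0=1
L[3]='$': occ=0, LF[3]=C('$')+0=0+0=0
L[4]='x': occ=1, LF[4]=C('x')+1=1+1=2
L[5]='x': occ=2, LF[5]=C('x')+2=1+2=3

Answer: 4 5 1 0 2 3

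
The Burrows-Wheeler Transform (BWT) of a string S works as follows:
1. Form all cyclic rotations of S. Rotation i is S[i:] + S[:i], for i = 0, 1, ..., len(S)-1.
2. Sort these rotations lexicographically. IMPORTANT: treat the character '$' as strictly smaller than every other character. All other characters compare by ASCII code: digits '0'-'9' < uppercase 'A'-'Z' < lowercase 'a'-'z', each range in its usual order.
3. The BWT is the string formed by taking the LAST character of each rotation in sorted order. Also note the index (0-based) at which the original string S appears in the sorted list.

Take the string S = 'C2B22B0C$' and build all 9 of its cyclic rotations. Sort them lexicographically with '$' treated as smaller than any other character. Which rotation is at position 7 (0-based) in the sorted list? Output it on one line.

Answer: C$C2B22B0

Derivation:
All 9 rotations (rotation i = S[i:]+S[:i]):
  rot[0] = C2B22B0C$
  rot[1] = 2B22B0C$C
  rot[2] = B22B0C$C2
  rot[3] = 22B0C$C2B
  rot[4] = 2B0C$C2B2
  rot[5] = B0C$C2B22
  rot[6] = 0C$C2B22B
  rot[7] = C$C2B22B0
  rot[8] = $C2B22B0C
Sorted (with $ < everything):
  sorted[0] = $C2B22B0C
  sorted[1] = 0C$C2B22B
  sorted[2] = 22B0C$C2B
  sorted[3] = 2B0C$C2B2
  sorted[4] = 2B22B0C$C
  sorted[5] = B0C$C2B22
  sorted[6] = B22B0C$C2
  sorted[7] = C$C2B22B0
  sorted[8] = C2B22B0C$
sorted[7] = C$C2B22B0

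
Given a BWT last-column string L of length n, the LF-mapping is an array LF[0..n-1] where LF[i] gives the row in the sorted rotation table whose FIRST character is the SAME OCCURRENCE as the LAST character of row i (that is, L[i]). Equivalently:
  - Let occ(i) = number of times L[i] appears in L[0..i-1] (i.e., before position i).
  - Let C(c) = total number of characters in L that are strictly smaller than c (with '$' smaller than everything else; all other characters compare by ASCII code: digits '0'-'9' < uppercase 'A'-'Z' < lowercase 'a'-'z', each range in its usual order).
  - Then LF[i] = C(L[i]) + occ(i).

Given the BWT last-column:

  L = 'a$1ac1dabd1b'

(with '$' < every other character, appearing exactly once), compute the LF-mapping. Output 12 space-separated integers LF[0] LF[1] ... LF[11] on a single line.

Char counts: '$':1, '1':3, 'a':3, 'b':2, 'c':1, 'd':2
C (first-col start): C('$')=0, C('1')=1, C('a')=4, C('b')=7, C('c')=9, C('d')=10
L[0]='a': occ=0, LF[0]=C('a')+0=4+0=4
L[1]='$': occ=0, LF[1]=C('$')+0=0+0=0
L[2]='1': occ=0, LF[2]=C('1')+0=1+0=1
L[3]='a': occ=1, LF[3]=C('a')+1=4+1=5
L[4]='c': occ=0, LF[4]=C('c')+0=9+0=9
L[5]='1': occ=1, LF[5]=C('1')+1=1+1=2
L[6]='d': occ=0, LF[6]=C('d')+0=10+0=10
L[7]='a': occ=2, LF[7]=C('a')+2=4+2=6
L[8]='b': occ=0, LF[8]=C('b')+0=7+0=7
L[9]='d': occ=1, LF[9]=C('d')+1=10+1=11
L[10]='1': occ=2, LF[10]=C('1')+2=1+2=3
L[11]='b': occ=1, LF[11]=C('b')+1=7+1=8

Answer: 4 0 1 5 9 2 10 6 7 11 3 8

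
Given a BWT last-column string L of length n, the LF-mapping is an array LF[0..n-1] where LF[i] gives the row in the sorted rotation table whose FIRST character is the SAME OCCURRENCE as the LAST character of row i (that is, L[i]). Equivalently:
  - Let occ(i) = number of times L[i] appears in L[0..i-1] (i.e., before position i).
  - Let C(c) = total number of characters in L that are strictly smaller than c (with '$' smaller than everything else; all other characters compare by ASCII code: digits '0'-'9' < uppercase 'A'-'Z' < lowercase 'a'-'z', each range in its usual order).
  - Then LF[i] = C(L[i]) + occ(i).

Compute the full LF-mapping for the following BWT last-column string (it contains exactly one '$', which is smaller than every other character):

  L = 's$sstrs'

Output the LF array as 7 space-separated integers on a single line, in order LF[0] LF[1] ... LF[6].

Answer: 2 0 3 4 6 1 5

Derivation:
Char counts: '$':1, 'r':1, 's':4, 't':1
C (first-col start): C('$')=0, C('r')=1, C('s')=2, C('t')=6
L[0]='s': occ=0, LF[0]=C('s')+0=2+0=2
L[1]='$': occ=0, LF[1]=C('$')+0=0+0=0
L[2]='s': occ=1, LF[2]=C('s')+1=2+1=3
L[3]='s': occ=2, LF[3]=C('s')+2=2+2=4
L[4]='t': occ=0, LF[4]=C('t')+0=6+0=6
L[5]='r': occ=0, LF[5]=C('r')+0=1+0=1
L[6]='s': occ=3, LF[6]=C('s')+3=2+3=5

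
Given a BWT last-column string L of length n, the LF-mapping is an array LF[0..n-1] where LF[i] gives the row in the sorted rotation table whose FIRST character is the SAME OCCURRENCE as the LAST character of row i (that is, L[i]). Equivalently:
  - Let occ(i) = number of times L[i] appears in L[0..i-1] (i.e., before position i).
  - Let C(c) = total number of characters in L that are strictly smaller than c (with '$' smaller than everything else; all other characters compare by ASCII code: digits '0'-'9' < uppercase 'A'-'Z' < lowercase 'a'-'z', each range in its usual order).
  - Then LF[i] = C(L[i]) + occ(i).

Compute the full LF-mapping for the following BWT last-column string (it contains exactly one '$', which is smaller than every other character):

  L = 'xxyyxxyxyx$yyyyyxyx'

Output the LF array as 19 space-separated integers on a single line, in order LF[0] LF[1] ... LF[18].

Answer: 1 2 9 10 3 4 11 5 12 6 0 13 14 15 16 17 7 18 8

Derivation:
Char counts: '$':1, 'x':8, 'y':10
C (first-col start): C('$')=0, C('x')=1, C('y')=9
L[0]='x': occ=0, LF[0]=C('x')+0=1+0=1
L[1]='x': occ=1, LF[1]=C('x')+1=1+1=2
L[2]='y': occ=0, LF[2]=C('y')+0=9+0=9
L[3]='y': occ=1, LF[3]=C('y')+1=9+1=10
L[4]='x': occ=2, LF[4]=C('x')+2=1+2=3
L[5]='x': occ=3, LF[5]=C('x')+3=1+3=4
L[6]='y': occ=2, LF[6]=C('y')+2=9+2=11
L[7]='x': occ=4, LF[7]=C('x')+4=1+4=5
L[8]='y': occ=3, LF[8]=C('y')+3=9+3=12
L[9]='x': occ=5, LF[9]=C('x')+5=1+5=6
L[10]='$': occ=0, LF[10]=C('$')+0=0+0=0
L[11]='y': occ=4, LF[11]=C('y')+4=9+4=13
L[12]='y': occ=5, LF[12]=C('y')+5=9+5=14
L[13]='y': occ=6, LF[13]=C('y')+6=9+6=15
L[14]='y': occ=7, LF[14]=C('y')+7=9+7=16
L[15]='y': occ=8, LF[15]=C('y')+8=9+8=17
L[16]='x': occ=6, LF[16]=C('x')+6=1+6=7
L[17]='y': occ=9, LF[17]=C('y')+9=9+9=18
L[18]='x': occ=7, LF[18]=C('x')+7=1+7=8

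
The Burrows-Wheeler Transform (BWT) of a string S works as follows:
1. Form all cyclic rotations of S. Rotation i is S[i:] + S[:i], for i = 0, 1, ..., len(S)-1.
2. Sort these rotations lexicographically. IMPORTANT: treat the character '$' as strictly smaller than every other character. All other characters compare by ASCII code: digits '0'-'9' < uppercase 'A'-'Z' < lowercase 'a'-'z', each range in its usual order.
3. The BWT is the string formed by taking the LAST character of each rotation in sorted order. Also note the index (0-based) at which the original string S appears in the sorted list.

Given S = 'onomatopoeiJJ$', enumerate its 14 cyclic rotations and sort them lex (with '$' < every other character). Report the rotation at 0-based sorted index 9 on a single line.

Answer: omatopoeiJJ$on

Derivation:
All 14 rotations (rotation i = S[i:]+S[:i]):
  rot[0] = onomatopoeiJJ$
  rot[1] = nomatopoeiJJ$o
  rot[2] = omatopoeiJJ$on
  rot[3] = matopoeiJJ$ono
  rot[4] = atopoeiJJ$onom
  rot[5] = topoeiJJ$onoma
  rot[6] = opoeiJJ$onomat
  rot[7] = poeiJJ$onomato
  rot[8] = oeiJJ$onomatop
  rot[9] = eiJJ$onomatopo
  rot[10] = iJJ$onomatopoe
  rot[11] = JJ$onomatopoei
  rot[12] = J$onomatopoeiJ
  rot[13] = $onomatopoeiJJ
Sorted (with $ < everything):
  sorted[0] = $onomatopoeiJJ
  sorted[1] = J$onomatopoeiJ
  sorted[2] = JJ$onomatopoei
  sorted[3] = atopoeiJJ$onom
  sorted[4] = eiJJ$onomatopo
  sorted[5] = iJJ$onomatopoe
  sorted[6] = matopoeiJJ$ono
  sorted[7] = nomatopoeiJJ$o
  sorted[8] = oeiJJ$onomatop
  sorted[9] = omatopoeiJJ$on
  sorted[10] = onomatopoeiJJ$
  sorted[11] = opoeiJJ$onomat
  sorted[12] = poeiJJ$onomato
  sorted[13] = topoeiJJ$onoma
sorted[9] = omatopoeiJJ$on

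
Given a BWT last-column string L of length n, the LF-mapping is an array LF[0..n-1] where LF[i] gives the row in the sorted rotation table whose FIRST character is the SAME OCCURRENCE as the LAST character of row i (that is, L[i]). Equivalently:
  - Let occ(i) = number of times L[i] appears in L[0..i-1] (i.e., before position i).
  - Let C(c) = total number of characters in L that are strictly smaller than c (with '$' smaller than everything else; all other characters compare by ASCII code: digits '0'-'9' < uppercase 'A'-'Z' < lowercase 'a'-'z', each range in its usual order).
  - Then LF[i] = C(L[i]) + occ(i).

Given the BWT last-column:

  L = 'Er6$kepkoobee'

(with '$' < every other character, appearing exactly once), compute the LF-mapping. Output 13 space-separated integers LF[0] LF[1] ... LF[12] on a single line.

Char counts: '$':1, '6':1, 'E':1, 'b':1, 'e':3, 'k':2, 'o':2, 'p':1, 'r':1
C (first-col start): C('$')=0, C('6')=1, C('E')=2, C('b')=3, C('e')=4, C('k')=7, C('o')=9, C('p')=11, C('r')=12
L[0]='E': occ=0, LF[0]=C('E')+0=2+0=2
L[1]='r': occ=0, LF[1]=C('r')+0=12+0=12
L[2]='6': occ=0, LF[2]=C('6')+0=1+0=1
L[3]='$': occ=0, LF[3]=C('$')+0=0+0=0
L[4]='k': occ=0, LF[4]=C('k')+0=7+0=7
L[5]='e': occ=0, LF[5]=C('e')+0=4+0=4
L[6]='p': occ=0, LF[6]=C('p')+0=11+0=11
L[7]='k': occ=1, LF[7]=C('k')+1=7+1=8
L[8]='o': occ=0, LF[8]=C('o')+0=9+0=9
L[9]='o': occ=1, LF[9]=C('o')+1=9+1=10
L[10]='b': occ=0, LF[10]=C('b')+0=3+0=3
L[11]='e': occ=1, LF[11]=C('e')+1=4+1=5
L[12]='e': occ=2, LF[12]=C('e')+2=4+2=6

Answer: 2 12 1 0 7 4 11 8 9 10 3 5 6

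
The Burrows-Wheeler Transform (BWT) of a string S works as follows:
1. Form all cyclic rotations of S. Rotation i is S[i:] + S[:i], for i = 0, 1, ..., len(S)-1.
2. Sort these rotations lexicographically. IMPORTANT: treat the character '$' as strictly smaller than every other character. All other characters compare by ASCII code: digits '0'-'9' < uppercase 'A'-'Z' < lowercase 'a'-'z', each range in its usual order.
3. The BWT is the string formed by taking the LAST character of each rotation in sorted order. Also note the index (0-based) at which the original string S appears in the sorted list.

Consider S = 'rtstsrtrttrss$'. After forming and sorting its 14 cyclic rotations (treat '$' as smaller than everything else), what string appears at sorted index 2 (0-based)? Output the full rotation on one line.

All 14 rotations (rotation i = S[i:]+S[:i]):
  rot[0] = rtstsrtrttrss$
  rot[1] = tstsrtrttrss$r
  rot[2] = stsrtrttrss$rt
  rot[3] = tsrtrttrss$rts
  rot[4] = srtrttrss$rtst
  rot[5] = rtrttrss$rtsts
  rot[6] = trttrss$rtstsr
  rot[7] = rttrss$rtstsrt
  rot[8] = ttrss$rtstsrtr
  rot[9] = trss$rtstsrtrt
  rot[10] = rss$rtstsrtrtt
  rot[11] = ss$rtstsrtrttr
  rot[12] = s$rtstsrtrttrs
  rot[13] = $rtstsrtrttrss
Sorted (with $ < everything):
  sorted[0] = $rtstsrtrttrss
  sorted[1] = rss$rtstsrtrtt
  sorted[2] = rtrttrss$rtsts
  sorted[3] = rtstsrtrttrss$
  sorted[4] = rttrss$rtstsrt
  sorted[5] = s$rtstsrtrttrs
  sorted[6] = srtrttrss$rtst
  sorted[7] = ss$rtstsrtrttr
  sorted[8] = stsrtrttrss$rt
  sorted[9] = trss$rtstsrtrt
  sorted[10] = trttrss$rtstsr
  sorted[11] = tsrtrttrss$rts
  sorted[12] = tstsrtrttrss$r
  sorted[13] = ttrss$rtstsrtr
sorted[2] = rtrttrss$rtsts

Answer: rtrttrss$rtsts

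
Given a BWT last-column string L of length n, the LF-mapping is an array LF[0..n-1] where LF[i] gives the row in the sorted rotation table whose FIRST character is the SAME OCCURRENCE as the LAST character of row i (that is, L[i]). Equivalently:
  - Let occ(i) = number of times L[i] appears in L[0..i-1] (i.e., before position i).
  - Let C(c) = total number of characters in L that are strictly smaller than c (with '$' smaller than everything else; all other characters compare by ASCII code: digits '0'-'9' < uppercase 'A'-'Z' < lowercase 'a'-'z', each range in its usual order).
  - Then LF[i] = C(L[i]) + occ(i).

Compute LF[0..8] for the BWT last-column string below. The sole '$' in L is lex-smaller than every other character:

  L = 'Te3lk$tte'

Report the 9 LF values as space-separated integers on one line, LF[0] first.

Char counts: '$':1, '3':1, 'T':1, 'e':2, 'k':1, 'l':1, 't':2
C (first-col start): C('$')=0, C('3')=1, C('T')=2, C('e')=3, C('k')=5, C('l')=6, C('t')=7
L[0]='T': occ=0, LF[0]=C('T')+0=2+0=2
L[1]='e': occ=0, LF[1]=C('e')+0=3+0=3
L[2]='3': occ=0, LF[2]=C('3')+0=1+0=1
L[3]='l': occ=0, LF[3]=C('l')+0=6+0=6
L[4]='k': occ=0, LF[4]=C('k')+0=5+0=5
L[5]='$': occ=0, LF[5]=C('$')+0=0+0=0
L[6]='t': occ=0, LF[6]=C('t')+0=7+0=7
L[7]='t': occ=1, LF[7]=C('t')+1=7+1=8
L[8]='e': occ=1, LF[8]=C('e')+1=3+1=4

Answer: 2 3 1 6 5 0 7 8 4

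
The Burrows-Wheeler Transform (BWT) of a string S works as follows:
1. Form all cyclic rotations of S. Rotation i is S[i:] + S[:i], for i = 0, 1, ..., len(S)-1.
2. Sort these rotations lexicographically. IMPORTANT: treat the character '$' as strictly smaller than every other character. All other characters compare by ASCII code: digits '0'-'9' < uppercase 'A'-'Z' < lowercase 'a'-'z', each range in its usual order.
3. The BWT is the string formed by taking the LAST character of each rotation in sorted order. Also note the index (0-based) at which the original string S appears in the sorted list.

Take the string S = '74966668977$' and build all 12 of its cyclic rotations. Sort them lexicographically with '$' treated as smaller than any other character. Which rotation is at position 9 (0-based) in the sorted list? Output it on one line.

Answer: 8977$7496666

Derivation:
All 12 rotations (rotation i = S[i:]+S[:i]):
  rot[0] = 74966668977$
  rot[1] = 4966668977$7
  rot[2] = 966668977$74
  rot[3] = 66668977$749
  rot[4] = 6668977$7496
  rot[5] = 668977$74966
  rot[6] = 68977$749666
  rot[7] = 8977$7496666
  rot[8] = 977$74966668
  rot[9] = 77$749666689
  rot[10] = 7$7496666897
  rot[11] = $74966668977
Sorted (with $ < everything):
  sorted[0] = $74966668977
  sorted[1] = 4966668977$7
  sorted[2] = 66668977$749
  sorted[3] = 6668977$7496
  sorted[4] = 668977$74966
  sorted[5] = 68977$749666
  sorted[6] = 7$7496666897
  sorted[7] = 74966668977$
  sorted[8] = 77$749666689
  sorted[9] = 8977$7496666
  sorted[10] = 966668977$74
  sorted[11] = 977$74966668
sorted[9] = 8977$7496666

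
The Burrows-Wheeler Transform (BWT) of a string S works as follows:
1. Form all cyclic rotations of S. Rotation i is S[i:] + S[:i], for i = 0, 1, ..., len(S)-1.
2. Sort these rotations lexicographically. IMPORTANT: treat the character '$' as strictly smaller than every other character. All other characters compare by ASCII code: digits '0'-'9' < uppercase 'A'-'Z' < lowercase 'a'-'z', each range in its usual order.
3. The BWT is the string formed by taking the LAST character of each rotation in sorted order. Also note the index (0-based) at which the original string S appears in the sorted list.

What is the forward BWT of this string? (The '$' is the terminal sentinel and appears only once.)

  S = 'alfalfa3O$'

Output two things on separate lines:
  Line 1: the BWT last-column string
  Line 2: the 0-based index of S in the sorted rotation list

All 10 rotations (rotation i = S[i:]+S[:i]):
  rot[0] = alfalfa3O$
  rot[1] = lfalfa3O$a
  rot[2] = falfa3O$al
  rot[3] = alfa3O$alf
  rot[4] = lfa3O$alfa
  rot[5] = fa3O$alfal
  rot[6] = a3O$alfalf
  rot[7] = 3O$alfalfa
  rot[8] = O$alfalfa3
  rot[9] = $alfalfa3O
Sorted (with $ < everything):
  sorted[0] = $alfalfa3O  (last char: 'O')
  sorted[1] = 3O$alfalfa  (last char: 'a')
  sorted[2] = O$alfalfa3  (last char: '3')
  sorted[3] = a3O$alfalf  (last char: 'f')
  sorted[4] = alfa3O$alf  (last char: 'f')
  sorted[5] = alfalfa3O$  (last char: '$')
  sorted[6] = fa3O$alfal  (last char: 'l')
  sorted[7] = falfa3O$al  (last char: 'l')
  sorted[8] = lfa3O$alfa  (last char: 'a')
  sorted[9] = lfalfa3O$a  (last char: 'a')
Last column: Oa3ff$llaa
Original string S is at sorted index 5

Answer: Oa3ff$llaa
5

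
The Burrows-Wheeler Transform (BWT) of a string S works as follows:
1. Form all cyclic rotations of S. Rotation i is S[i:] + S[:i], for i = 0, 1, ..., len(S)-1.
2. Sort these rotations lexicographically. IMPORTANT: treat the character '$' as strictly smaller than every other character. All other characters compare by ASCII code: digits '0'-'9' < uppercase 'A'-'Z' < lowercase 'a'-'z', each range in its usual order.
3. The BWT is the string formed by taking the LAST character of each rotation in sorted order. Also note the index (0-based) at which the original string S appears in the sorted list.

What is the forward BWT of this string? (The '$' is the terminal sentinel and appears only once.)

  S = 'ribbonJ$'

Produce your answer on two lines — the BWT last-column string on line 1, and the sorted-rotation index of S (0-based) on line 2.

All 8 rotations (rotation i = S[i:]+S[:i]):
  rot[0] = ribbonJ$
  rot[1] = ibbonJ$r
  rot[2] = bbonJ$ri
  rot[3] = bonJ$rib
  rot[4] = onJ$ribb
  rot[5] = nJ$ribbo
  rot[6] = J$ribbon
  rot[7] = $ribbonJ
Sorted (with $ < everything):
  sorted[0] = $ribbonJ  (last char: 'J')
  sorted[1] = J$ribbon  (last char: 'n')
  sorted[2] = bbonJ$ri  (last char: 'i')
  sorted[3] = bonJ$rib  (last char: 'b')
  sorted[4] = ibbonJ$r  (last char: 'r')
  sorted[5] = nJ$ribbo  (last char: 'o')
  sorted[6] = onJ$ribb  (last char: 'b')
  sorted[7] = ribbonJ$  (last char: '$')
Last column: Jnibrob$
Original string S is at sorted index 7

Answer: Jnibrob$
7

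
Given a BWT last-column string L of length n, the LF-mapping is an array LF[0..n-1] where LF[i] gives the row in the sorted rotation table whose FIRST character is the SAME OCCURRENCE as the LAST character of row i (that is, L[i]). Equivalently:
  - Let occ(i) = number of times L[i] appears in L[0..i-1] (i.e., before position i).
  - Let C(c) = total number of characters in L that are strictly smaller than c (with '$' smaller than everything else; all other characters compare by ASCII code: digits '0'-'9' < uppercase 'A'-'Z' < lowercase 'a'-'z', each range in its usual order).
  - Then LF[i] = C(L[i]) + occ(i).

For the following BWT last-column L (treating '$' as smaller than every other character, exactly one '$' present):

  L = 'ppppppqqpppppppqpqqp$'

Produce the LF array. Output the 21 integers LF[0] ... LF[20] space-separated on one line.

Char counts: '$':1, 'p':15, 'q':5
C (first-col start): C('$')=0, C('p')=1, C('q')=16
L[0]='p': occ=0, LF[0]=C('p')+0=1+0=1
L[1]='p': occ=1, LF[1]=C('p')+1=1+1=2
L[2]='p': occ=2, LF[2]=C('p')+2=1+2=3
L[3]='p': occ=3, LF[3]=C('p')+3=1+3=4
L[4]='p': occ=4, LF[4]=C('p')+4=1+4=5
L[5]='p': occ=5, LF[5]=C('p')+5=1+5=6
L[6]='q': occ=0, LF[6]=C('q')+0=16+0=16
L[7]='q': occ=1, LF[7]=C('q')+1=16+1=17
L[8]='p': occ=6, LF[8]=C('p')+6=1+6=7
L[9]='p': occ=7, LF[9]=C('p')+7=1+7=8
L[10]='p': occ=8, LF[10]=C('p')+8=1+8=9
L[11]='p': occ=9, LF[11]=C('p')+9=1+9=10
L[12]='p': occ=10, LF[12]=C('p')+10=1+10=11
L[13]='p': occ=11, LF[13]=C('p')+11=1+11=12
L[14]='p': occ=12, LF[14]=C('p')+12=1+12=13
L[15]='q': occ=2, LF[15]=C('q')+2=16+2=18
L[16]='p': occ=13, LF[16]=C('p')+13=1+13=14
L[17]='q': occ=3, LF[17]=C('q')+3=16+3=19
L[18]='q': occ=4, LF[18]=C('q')+4=16+4=20
L[19]='p': occ=14, LF[19]=C('p')+14=1+14=15
L[20]='$': occ=0, LF[20]=C('$')+0=0+0=0

Answer: 1 2 3 4 5 6 16 17 7 8 9 10 11 12 13 18 14 19 20 15 0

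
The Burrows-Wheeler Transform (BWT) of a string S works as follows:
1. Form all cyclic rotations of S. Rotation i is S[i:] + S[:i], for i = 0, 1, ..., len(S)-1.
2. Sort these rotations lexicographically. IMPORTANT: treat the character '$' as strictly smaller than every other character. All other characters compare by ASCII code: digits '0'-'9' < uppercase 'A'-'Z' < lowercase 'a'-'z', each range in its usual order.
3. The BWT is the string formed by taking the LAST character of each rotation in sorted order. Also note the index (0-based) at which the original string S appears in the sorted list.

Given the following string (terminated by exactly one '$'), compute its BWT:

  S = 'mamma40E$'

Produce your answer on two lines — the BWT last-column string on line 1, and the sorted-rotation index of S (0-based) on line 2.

Answer: E4a0mmm$a
7

Derivation:
All 9 rotations (rotation i = S[i:]+S[:i]):
  rot[0] = mamma40E$
  rot[1] = amma40E$m
  rot[2] = mma40E$ma
  rot[3] = ma40E$mam
  rot[4] = a40E$mamm
  rot[5] = 40E$mamma
  rot[6] = 0E$mamma4
  rot[7] = E$mamma40
  rot[8] = $mamma40E
Sorted (with $ < everything):
  sorted[0] = $mamma40E  (last char: 'E')
  sorted[1] = 0E$mamma4  (last char: '4')
  sorted[2] = 40E$mamma  (last char: 'a')
  sorted[3] = E$mamma40  (last char: '0')
  sorted[4] = a40E$mamm  (last char: 'm')
  sorted[5] = amma40E$m  (last char: 'm')
  sorted[6] = ma40E$mam  (last char: 'm')
  sorted[7] = mamma40E$  (last char: '$')
  sorted[8] = mma40E$ma  (last char: 'a')
Last column: E4a0mmm$a
Original string S is at sorted index 7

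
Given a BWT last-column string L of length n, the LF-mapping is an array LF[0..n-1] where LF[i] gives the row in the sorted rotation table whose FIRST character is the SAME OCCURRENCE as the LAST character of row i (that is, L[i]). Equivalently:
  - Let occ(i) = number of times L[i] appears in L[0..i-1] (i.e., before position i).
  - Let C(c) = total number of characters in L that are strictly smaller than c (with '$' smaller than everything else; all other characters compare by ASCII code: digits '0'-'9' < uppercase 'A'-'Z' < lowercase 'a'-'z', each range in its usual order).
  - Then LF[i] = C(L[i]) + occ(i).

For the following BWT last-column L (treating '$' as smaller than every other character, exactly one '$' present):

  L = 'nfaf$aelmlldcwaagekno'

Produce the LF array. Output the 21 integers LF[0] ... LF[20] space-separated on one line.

Char counts: '$':1, 'a':4, 'c':1, 'd':1, 'e':2, 'f':2, 'g':1, 'k':1, 'l':3, 'm':1, 'n':2, 'o':1, 'w':1
C (first-col start): C('$')=0, C('a')=1, C('c')=5, C('d')=6, C('e')=7, C('f')=9, C('g')=11, C('k')=12, C('l')=13, C('m')=16, C('n')=17, C('o')=19, C('w')=20
L[0]='n': occ=0, LF[0]=C('n')+0=17+0=17
L[1]='f': occ=0, LF[1]=C('f')+0=9+0=9
L[2]='a': occ=0, LF[2]=C('a')+0=1+0=1
L[3]='f': occ=1, LF[3]=C('f')+1=9+1=10
L[4]='$': occ=0, LF[4]=C('$')+0=0+0=0
L[5]='a': occ=1, LF[5]=C('a')+1=1+1=2
L[6]='e': occ=0, LF[6]=C('e')+0=7+0=7
L[7]='l': occ=0, LF[7]=C('l')+0=13+0=13
L[8]='m': occ=0, LF[8]=C('m')+0=16+0=16
L[9]='l': occ=1, LF[9]=C('l')+1=13+1=14
L[10]='l': occ=2, LF[10]=C('l')+2=13+2=15
L[11]='d': occ=0, LF[11]=C('d')+0=6+0=6
L[12]='c': occ=0, LF[12]=C('c')+0=5+0=5
L[13]='w': occ=0, LF[13]=C('w')+0=20+0=20
L[14]='a': occ=2, LF[14]=C('a')+2=1+2=3
L[15]='a': occ=3, LF[15]=C('a')+3=1+3=4
L[16]='g': occ=0, LF[16]=C('g')+0=11+0=11
L[17]='e': occ=1, LF[17]=C('e')+1=7+1=8
L[18]='k': occ=0, LF[18]=C('k')+0=12+0=12
L[19]='n': occ=1, LF[19]=C('n')+1=17+1=18
L[20]='o': occ=0, LF[20]=C('o')+0=19+0=19

Answer: 17 9 1 10 0 2 7 13 16 14 15 6 5 20 3 4 11 8 12 18 19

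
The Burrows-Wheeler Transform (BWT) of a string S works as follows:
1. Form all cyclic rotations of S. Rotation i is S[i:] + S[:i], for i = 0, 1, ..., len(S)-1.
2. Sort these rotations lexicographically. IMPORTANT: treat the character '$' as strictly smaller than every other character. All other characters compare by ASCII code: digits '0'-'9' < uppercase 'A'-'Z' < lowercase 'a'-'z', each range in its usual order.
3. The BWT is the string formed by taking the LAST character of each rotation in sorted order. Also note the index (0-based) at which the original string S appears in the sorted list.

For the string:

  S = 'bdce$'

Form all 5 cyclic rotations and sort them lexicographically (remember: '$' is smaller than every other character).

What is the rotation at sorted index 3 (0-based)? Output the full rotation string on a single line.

All 5 rotations (rotation i = S[i:]+S[:i]):
  rot[0] = bdce$
  rot[1] = dce$b
  rot[2] = ce$bd
  rot[3] = e$bdc
  rot[4] = $bdce
Sorted (with $ < everything):
  sorted[0] = $bdce
  sorted[1] = bdce$
  sorted[2] = ce$bd
  sorted[3] = dce$b
  sorted[4] = e$bdc
sorted[3] = dce$b

Answer: dce$b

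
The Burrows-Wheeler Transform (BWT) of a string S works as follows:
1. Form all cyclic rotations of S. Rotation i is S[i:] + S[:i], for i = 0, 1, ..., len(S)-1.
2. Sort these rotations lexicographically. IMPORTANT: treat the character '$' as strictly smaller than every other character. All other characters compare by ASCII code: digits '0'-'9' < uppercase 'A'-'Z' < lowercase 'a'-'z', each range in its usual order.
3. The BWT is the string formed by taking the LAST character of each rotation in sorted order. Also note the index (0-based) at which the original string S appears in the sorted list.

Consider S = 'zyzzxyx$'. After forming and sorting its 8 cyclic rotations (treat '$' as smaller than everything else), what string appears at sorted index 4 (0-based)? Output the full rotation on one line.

Answer: yzzxyx$z

Derivation:
All 8 rotations (rotation i = S[i:]+S[:i]):
  rot[0] = zyzzxyx$
  rot[1] = yzzxyx$z
  rot[2] = zzxyx$zy
  rot[3] = zxyx$zyz
  rot[4] = xyx$zyzz
  rot[5] = yx$zyzzx
  rot[6] = x$zyzzxy
  rot[7] = $zyzzxyx
Sorted (with $ < everything):
  sorted[0] = $zyzzxyx
  sorted[1] = x$zyzzxy
  sorted[2] = xyx$zyzz
  sorted[3] = yx$zyzzx
  sorted[4] = yzzxyx$z
  sorted[5] = zxyx$zyz
  sorted[6] = zyzzxyx$
  sorted[7] = zzxyx$zy
sorted[4] = yzzxyx$z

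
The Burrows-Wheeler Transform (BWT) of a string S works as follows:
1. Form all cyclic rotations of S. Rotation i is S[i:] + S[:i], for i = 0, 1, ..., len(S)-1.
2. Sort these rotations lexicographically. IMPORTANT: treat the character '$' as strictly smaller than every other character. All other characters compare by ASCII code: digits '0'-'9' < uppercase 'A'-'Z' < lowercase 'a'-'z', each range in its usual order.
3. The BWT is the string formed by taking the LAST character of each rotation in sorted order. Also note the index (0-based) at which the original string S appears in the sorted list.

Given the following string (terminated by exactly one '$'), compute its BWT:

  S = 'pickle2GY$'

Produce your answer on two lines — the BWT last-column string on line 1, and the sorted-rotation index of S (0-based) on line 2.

Answer: Ye2Gilpck$
9

Derivation:
All 10 rotations (rotation i = S[i:]+S[:i]):
  rot[0] = pickle2GY$
  rot[1] = ickle2GY$p
  rot[2] = ckle2GY$pi
  rot[3] = kle2GY$pic
  rot[4] = le2GY$pick
  rot[5] = e2GY$pickl
  rot[6] = 2GY$pickle
  rot[7] = GY$pickle2
  rot[8] = Y$pickle2G
  rot[9] = $pickle2GY
Sorted (with $ < everything):
  sorted[0] = $pickle2GY  (last char: 'Y')
  sorted[1] = 2GY$pickle  (last char: 'e')
  sorted[2] = GY$pickle2  (last char: '2')
  sorted[3] = Y$pickle2G  (last char: 'G')
  sorted[4] = ckle2GY$pi  (last char: 'i')
  sorted[5] = e2GY$pickl  (last char: 'l')
  sorted[6] = ickle2GY$p  (last char: 'p')
  sorted[7] = kle2GY$pic  (last char: 'c')
  sorted[8] = le2GY$pick  (last char: 'k')
  sorted[9] = pickle2GY$  (last char: '$')
Last column: Ye2Gilpck$
Original string S is at sorted index 9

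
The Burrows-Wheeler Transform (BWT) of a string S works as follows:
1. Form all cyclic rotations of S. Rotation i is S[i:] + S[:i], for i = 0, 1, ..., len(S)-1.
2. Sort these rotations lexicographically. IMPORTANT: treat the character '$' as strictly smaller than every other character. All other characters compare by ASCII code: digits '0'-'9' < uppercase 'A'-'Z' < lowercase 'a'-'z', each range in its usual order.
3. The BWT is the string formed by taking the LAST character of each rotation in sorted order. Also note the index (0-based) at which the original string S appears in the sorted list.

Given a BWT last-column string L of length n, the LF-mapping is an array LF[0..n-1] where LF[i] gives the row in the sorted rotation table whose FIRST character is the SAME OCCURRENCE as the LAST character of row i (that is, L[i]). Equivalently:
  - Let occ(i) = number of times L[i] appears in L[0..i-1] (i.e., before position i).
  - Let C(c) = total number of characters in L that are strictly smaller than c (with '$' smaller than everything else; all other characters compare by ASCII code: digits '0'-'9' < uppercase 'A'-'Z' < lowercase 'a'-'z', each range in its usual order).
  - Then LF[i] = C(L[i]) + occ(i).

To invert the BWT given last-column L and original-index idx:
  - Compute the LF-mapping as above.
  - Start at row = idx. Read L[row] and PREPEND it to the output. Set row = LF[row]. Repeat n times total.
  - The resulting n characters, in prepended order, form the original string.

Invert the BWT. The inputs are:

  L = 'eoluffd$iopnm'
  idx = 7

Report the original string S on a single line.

LF mapping: 2 9 6 12 3 4 1 0 5 10 11 8 7
Walk LF starting at row 7, prepending L[row]:
  step 1: row=7, L[7]='$', prepend. Next row=LF[7]=0
  step 2: row=0, L[0]='e', prepend. Next row=LF[0]=2
  step 3: row=2, L[2]='l', prepend. Next row=LF[2]=6
  step 4: row=6, L[6]='d', prepend. Next row=LF[6]=1
  step 5: row=1, L[1]='o', prepend. Next row=LF[1]=9
  step 6: row=9, L[9]='o', prepend. Next row=LF[9]=10
  step 7: row=10, L[10]='p', prepend. Next row=LF[10]=11
  step 8: row=11, L[11]='n', prepend. Next row=LF[11]=8
  step 9: row=8, L[8]='i', prepend. Next row=LF[8]=5
  step 10: row=5, L[5]='f', prepend. Next row=LF[5]=4
  step 11: row=4, L[4]='f', prepend. Next row=LF[4]=3
  step 12: row=3, L[3]='u', prepend. Next row=LF[3]=12
  step 13: row=12, L[12]='m', prepend. Next row=LF[12]=7
Reversed output: muffinpoodle$

Answer: muffinpoodle$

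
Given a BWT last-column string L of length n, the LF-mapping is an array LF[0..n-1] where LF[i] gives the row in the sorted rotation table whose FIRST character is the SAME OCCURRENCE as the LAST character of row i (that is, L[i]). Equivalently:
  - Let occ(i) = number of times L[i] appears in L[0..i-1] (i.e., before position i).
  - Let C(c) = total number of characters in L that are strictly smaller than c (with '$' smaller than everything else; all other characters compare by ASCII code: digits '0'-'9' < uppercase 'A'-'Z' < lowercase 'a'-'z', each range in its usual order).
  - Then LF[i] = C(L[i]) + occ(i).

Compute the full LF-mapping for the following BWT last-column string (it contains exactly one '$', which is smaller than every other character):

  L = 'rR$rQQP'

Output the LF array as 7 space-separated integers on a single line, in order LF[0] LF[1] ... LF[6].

Char counts: '$':1, 'P':1, 'Q':2, 'R':1, 'r':2
C (first-col start): C('$')=0, C('P')=1, C('Q')=2, C('R')=4, C('r')=5
L[0]='r': occ=0, LF[0]=C('r')+0=5+0=5
L[1]='R': occ=0, LF[1]=C('R')+0=4+0=4
L[2]='$': occ=0, LF[2]=C('$')+0=0+0=0
L[3]='r': occ=1, LF[3]=C('r')+1=5+1=6
L[4]='Q': occ=0, LF[4]=C('Q')+0=2+0=2
L[5]='Q': occ=1, LF[5]=C('Q')+1=2+1=3
L[6]='P': occ=0, LF[6]=C('P')+0=1+0=1

Answer: 5 4 0 6 2 3 1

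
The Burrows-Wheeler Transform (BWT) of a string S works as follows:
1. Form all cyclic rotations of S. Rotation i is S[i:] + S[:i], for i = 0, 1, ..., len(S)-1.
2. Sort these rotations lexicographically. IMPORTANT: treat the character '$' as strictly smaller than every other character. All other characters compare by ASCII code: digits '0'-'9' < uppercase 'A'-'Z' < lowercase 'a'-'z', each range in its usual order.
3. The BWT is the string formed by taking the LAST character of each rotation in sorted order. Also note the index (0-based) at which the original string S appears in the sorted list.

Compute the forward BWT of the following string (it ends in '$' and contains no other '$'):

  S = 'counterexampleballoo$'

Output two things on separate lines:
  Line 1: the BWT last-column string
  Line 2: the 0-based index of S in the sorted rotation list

Answer: obxe$ltrpalauolcmenoe
4

Derivation:
All 21 rotations (rotation i = S[i:]+S[:i]):
  rot[0] = counterexampleballoo$
  rot[1] = ounterexampleballoo$c
  rot[2] = unterexampleballoo$co
  rot[3] = nterexampleballoo$cou
  rot[4] = terexampleballoo$coun
  rot[5] = erexampleballoo$count
  rot[6] = rexampleballoo$counte
  rot[7] = exampleballoo$counter
  rot[8] = xampleballoo$countere
  rot[9] = ampleballoo$counterex
  rot[10] = mpleballoo$counterexa
  rot[11] = pleballoo$counterexam
  rot[12] = leballoo$counterexamp
  rot[13] = eballoo$counterexampl
  rot[14] = balloo$counterexample
  rot[15] = alloo$counterexampleb
  rot[16] = lloo$counterexampleba
  rot[17] = loo$counterexamplebal
  rot[18] = oo$counterexampleball
  rot[19] = o$counterexampleballo
  rot[20] = $counterexampleballoo
Sorted (with $ < everything):
  sorted[0] = $counterexampleballoo  (last char: 'o')
  sorted[1] = alloo$counterexampleb  (last char: 'b')
  sorted[2] = ampleballoo$counterex  (last char: 'x')
  sorted[3] = balloo$counterexample  (last char: 'e')
  sorted[4] = counterexampleballoo$  (last char: '$')
  sorted[5] = eballoo$counterexampl  (last char: 'l')
  sorted[6] = erexampleballoo$count  (last char: 't')
  sorted[7] = exampleballoo$counter  (last char: 'r')
  sorted[8] = leballoo$counterexamp  (last char: 'p')
  sorted[9] = lloo$counterexampleba  (last char: 'a')
  sorted[10] = loo$counterexamplebal  (last char: 'l')
  sorted[11] = mpleballoo$counterexa  (last char: 'a')
  sorted[12] = nterexampleballoo$cou  (last char: 'u')
  sorted[13] = o$counterexampleballo  (last char: 'o')
  sorted[14] = oo$counterexampleball  (last char: 'l')
  sorted[15] = ounterexampleballoo$c  (last char: 'c')
  sorted[16] = pleballoo$counterexam  (last char: 'm')
  sorted[17] = rexampleballoo$counte  (last char: 'e')
  sorted[18] = terexampleballoo$coun  (last char: 'n')
  sorted[19] = unterexampleballoo$co  (last char: 'o')
  sorted[20] = xampleballoo$countere  (last char: 'e')
Last column: obxe$ltrpalauolcmenoe
Original string S is at sorted index 4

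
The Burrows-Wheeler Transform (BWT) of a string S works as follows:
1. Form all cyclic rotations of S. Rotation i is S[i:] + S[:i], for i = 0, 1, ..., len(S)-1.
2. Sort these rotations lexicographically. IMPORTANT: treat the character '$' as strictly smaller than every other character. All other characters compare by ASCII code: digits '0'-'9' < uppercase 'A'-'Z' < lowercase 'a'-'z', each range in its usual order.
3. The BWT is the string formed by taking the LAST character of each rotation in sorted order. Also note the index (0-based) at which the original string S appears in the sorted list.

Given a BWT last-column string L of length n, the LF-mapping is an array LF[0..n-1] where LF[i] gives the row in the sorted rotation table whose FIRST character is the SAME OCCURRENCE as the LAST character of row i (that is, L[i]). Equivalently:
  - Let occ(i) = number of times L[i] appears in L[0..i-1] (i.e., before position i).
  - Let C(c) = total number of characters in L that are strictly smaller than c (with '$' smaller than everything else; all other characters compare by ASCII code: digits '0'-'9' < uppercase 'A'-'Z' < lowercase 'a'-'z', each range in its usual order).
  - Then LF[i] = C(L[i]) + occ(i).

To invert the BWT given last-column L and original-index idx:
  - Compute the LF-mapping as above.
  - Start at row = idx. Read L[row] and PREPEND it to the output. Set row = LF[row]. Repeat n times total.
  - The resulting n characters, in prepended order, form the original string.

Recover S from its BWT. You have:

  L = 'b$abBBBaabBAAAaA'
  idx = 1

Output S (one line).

Answer: AaBaBBBAbaAabAb$

Derivation:
LF mapping: 13 0 9 14 5 6 7 10 11 15 8 1 2 3 12 4
Walk LF starting at row 1, prepending L[row]:
  step 1: row=1, L[1]='$', prepend. Next row=LF[1]=0
  step 2: row=0, L[0]='b', prepend. Next row=LF[0]=13
  step 3: row=13, L[13]='A', prepend. Next row=LF[13]=3
  step 4: row=3, L[3]='b', prepend. Next row=LF[3]=14
  step 5: row=14, L[14]='a', prepend. Next row=LF[14]=12
  step 6: row=12, L[12]='A', prepend. Next row=LF[12]=2
  step 7: row=2, L[2]='a', prepend. Next row=LF[2]=9
  step 8: row=9, L[9]='b', prepend. Next row=LF[9]=15
  step 9: row=15, L[15]='A', prepend. Next row=LF[15]=4
  step 10: row=4, L[4]='B', prepend. Next row=LF[4]=5
  step 11: row=5, L[5]='B', prepend. Next row=LF[5]=6
  step 12: row=6, L[6]='B', prepend. Next row=LF[6]=7
  step 13: row=7, L[7]='a', prepend. Next row=LF[7]=10
  step 14: row=10, L[10]='B', prepend. Next row=LF[10]=8
  step 15: row=8, L[8]='a', prepend. Next row=LF[8]=11
  step 16: row=11, L[11]='A', prepend. Next row=LF[11]=1
Reversed output: AaBaBBBAbaAabAb$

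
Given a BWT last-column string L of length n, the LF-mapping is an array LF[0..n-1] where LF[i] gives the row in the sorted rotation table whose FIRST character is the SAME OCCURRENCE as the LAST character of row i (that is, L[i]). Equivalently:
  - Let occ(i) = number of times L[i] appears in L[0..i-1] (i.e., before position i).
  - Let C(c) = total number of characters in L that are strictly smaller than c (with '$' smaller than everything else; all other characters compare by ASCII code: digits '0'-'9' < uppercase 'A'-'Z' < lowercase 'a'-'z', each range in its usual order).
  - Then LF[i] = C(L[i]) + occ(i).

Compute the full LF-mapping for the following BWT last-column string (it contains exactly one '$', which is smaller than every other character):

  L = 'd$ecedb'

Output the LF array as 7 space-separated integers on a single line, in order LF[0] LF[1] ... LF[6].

Answer: 3 0 5 2 6 4 1

Derivation:
Char counts: '$':1, 'b':1, 'c':1, 'd':2, 'e':2
C (first-col start): C('$')=0, C('b')=1, C('c')=2, C('d')=3, C('e')=5
L[0]='d': occ=0, LF[0]=C('d')+0=3+0=3
L[1]='$': occ=0, LF[1]=C('$')+0=0+0=0
L[2]='e': occ=0, LF[2]=C('e')+0=5+0=5
L[3]='c': occ=0, LF[3]=C('c')+0=2+0=2
L[4]='e': occ=1, LF[4]=C('e')+1=5+1=6
L[5]='d': occ=1, LF[5]=C('d')+1=3+1=4
L[6]='b': occ=0, LF[6]=C('b')+0=1+0=1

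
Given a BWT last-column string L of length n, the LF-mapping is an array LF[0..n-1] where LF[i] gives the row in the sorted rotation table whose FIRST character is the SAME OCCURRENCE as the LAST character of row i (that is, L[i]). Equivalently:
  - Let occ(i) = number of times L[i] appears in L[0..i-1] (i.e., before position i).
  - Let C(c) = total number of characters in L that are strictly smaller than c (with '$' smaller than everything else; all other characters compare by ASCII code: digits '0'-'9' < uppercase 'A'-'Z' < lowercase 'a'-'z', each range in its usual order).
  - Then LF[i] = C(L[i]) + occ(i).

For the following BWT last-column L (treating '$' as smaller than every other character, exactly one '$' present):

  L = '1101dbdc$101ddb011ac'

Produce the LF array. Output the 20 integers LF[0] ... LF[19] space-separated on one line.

Answer: 4 5 1 6 16 12 17 14 0 7 2 8 18 19 13 3 9 10 11 15

Derivation:
Char counts: '$':1, '0':3, '1':7, 'a':1, 'b':2, 'c':2, 'd':4
C (first-col start): C('$')=0, C('0')=1, C('1')=4, C('a')=11, C('b')=12, C('c')=14, C('d')=16
L[0]='1': occ=0, LF[0]=C('1')+0=4+0=4
L[1]='1': occ=1, LF[1]=C('1')+1=4+1=5
L[2]='0': occ=0, LF[2]=C('0')+0=1+0=1
L[3]='1': occ=2, LF[3]=C('1')+2=4+2=6
L[4]='d': occ=0, LF[4]=C('d')+0=16+0=16
L[5]='b': occ=0, LF[5]=C('b')+0=12+0=12
L[6]='d': occ=1, LF[6]=C('d')+1=16+1=17
L[7]='c': occ=0, LF[7]=C('c')+0=14+0=14
L[8]='$': occ=0, LF[8]=C('$')+0=0+0=0
L[9]='1': occ=3, LF[9]=C('1')+3=4+3=7
L[10]='0': occ=1, LF[10]=C('0')+1=1+1=2
L[11]='1': occ=4, LF[11]=C('1')+4=4+4=8
L[12]='d': occ=2, LF[12]=C('d')+2=16+2=18
L[13]='d': occ=3, LF[13]=C('d')+3=16+3=19
L[14]='b': occ=1, LF[14]=C('b')+1=12+1=13
L[15]='0': occ=2, LF[15]=C('0')+2=1+2=3
L[16]='1': occ=5, LF[16]=C('1')+5=4+5=9
L[17]='1': occ=6, LF[17]=C('1')+6=4+6=10
L[18]='a': occ=0, LF[18]=C('a')+0=11+0=11
L[19]='c': occ=1, LF[19]=C('c')+1=14+1=15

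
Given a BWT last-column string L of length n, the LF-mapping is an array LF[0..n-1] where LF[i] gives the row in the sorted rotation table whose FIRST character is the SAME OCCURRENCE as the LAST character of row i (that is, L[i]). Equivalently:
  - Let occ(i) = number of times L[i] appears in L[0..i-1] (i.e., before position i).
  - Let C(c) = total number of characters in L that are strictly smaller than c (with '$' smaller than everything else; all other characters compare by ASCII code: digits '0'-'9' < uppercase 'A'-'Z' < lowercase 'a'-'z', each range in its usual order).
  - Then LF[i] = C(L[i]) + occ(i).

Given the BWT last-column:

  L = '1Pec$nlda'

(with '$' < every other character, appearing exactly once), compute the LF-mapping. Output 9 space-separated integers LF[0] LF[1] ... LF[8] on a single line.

Char counts: '$':1, '1':1, 'P':1, 'a':1, 'c':1, 'd':1, 'e':1, 'l':1, 'n':1
C (first-col start): C('$')=0, C('1')=1, C('P')=2, C('a')=3, C('c')=4, C('d')=5, C('e')=6, C('l')=7, C('n')=8
L[0]='1': occ=0, LF[0]=C('1')+0=1+0=1
L[1]='P': occ=0, LF[1]=C('P')+0=2+0=2
L[2]='e': occ=0, LF[2]=C('e')+0=6+0=6
L[3]='c': occ=0, LF[3]=C('c')+0=4+0=4
L[4]='$': occ=0, LF[4]=C('$')+0=0+0=0
L[5]='n': occ=0, LF[5]=C('n')+0=8+0=8
L[6]='l': occ=0, LF[6]=C('l')+0=7+0=7
L[7]='d': occ=0, LF[7]=C('d')+0=5+0=5
L[8]='a': occ=0, LF[8]=C('a')+0=3+0=3

Answer: 1 2 6 4 0 8 7 5 3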